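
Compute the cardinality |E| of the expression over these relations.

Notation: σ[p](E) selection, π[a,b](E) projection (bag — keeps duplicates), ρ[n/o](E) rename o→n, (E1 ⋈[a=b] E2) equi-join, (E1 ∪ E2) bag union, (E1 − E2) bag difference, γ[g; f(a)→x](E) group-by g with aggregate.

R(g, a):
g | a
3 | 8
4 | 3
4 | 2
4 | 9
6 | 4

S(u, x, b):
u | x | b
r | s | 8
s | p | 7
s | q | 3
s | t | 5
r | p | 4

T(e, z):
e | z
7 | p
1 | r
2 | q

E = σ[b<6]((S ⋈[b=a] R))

Per-node cardinality:
  S → 5
  R → 5
  (S ⋈[b=a] R) → 3
  σ[b<6]((S ⋈[b=a] R)) → 2

|E| = 2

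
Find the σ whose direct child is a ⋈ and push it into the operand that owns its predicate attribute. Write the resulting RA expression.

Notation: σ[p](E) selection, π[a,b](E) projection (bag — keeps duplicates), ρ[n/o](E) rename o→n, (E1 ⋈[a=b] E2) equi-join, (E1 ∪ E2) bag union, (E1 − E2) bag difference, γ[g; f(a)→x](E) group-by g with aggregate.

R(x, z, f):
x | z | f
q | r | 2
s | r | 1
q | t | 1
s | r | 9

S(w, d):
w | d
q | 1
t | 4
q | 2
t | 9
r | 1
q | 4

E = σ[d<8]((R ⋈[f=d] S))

σ filters on d, owned by the right side.
E' = (R ⋈[f=d] σ[d<8](S))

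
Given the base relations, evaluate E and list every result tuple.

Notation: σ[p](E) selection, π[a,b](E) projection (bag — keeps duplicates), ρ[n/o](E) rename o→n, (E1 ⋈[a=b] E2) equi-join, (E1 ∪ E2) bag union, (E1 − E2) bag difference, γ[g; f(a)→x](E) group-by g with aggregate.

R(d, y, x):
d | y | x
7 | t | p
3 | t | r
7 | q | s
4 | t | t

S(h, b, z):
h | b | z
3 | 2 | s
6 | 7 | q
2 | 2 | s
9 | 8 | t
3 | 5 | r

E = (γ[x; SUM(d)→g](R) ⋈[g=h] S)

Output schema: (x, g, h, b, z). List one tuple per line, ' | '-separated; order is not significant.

Per-node cardinality:
  R → 4
  γ[x; SUM(d)→g](R) → 4
  S → 5
  (γ[x; SUM(d)→g](R) ⋈[g=h] S) → 2

== RESULT ==
x | g | h | b | z
r | 3 | 3 | 2 | s
r | 3 | 3 | 5 | r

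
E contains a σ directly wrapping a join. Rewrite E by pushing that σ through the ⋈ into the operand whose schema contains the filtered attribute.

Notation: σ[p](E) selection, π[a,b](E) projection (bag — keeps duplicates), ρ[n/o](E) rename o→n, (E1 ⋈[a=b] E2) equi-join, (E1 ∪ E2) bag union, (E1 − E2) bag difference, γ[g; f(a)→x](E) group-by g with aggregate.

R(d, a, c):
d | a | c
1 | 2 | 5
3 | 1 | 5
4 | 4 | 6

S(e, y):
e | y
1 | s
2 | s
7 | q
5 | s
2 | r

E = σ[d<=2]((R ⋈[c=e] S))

σ filters on d, owned by the left side.
E' = (σ[d<=2](R) ⋈[c=e] S)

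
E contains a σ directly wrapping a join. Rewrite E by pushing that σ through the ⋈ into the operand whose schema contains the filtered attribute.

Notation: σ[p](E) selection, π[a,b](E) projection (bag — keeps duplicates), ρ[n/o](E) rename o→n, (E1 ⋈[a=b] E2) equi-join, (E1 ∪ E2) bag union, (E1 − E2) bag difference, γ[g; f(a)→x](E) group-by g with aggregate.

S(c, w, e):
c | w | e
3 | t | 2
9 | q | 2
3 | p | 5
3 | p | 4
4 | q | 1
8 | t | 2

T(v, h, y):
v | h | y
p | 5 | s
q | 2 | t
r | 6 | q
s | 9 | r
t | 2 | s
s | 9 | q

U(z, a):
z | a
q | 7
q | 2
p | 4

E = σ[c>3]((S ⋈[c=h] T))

σ filters on c, owned by the left side.
E' = (σ[c>3](S) ⋈[c=h] T)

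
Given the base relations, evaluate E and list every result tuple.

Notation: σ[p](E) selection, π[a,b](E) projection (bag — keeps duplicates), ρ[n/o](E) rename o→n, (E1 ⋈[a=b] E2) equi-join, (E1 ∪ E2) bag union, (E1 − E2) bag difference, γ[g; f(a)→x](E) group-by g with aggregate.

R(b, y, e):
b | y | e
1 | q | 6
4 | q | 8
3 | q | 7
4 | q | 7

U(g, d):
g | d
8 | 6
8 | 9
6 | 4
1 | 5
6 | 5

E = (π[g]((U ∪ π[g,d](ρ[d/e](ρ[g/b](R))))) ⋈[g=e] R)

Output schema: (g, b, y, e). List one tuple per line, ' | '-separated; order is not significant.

Subexpression sizes:
  U → 5
  R → 4
  ρ[g/b](R) → 4
  ρ[d/e](ρ[g/b](R)) → 4
  π[g,d](ρ[d/e](ρ[g/b](R))) → 4
  (U ∪ π[g,d](ρ[d/e](ρ[g/b](R)))) → 9
  π[g]((U ∪ π[g,d](ρ[d/e](ρ[g/b](R))))) → 9
  R → 4
  (π[g]((U ∪ π[g,d](ρ[d/e](ρ[g/b](R))))) ⋈[g=e] R) → 4

== RESULT ==
g | b | y | e
6 | 1 | q | 6
6 | 1 | q | 6
8 | 4 | q | 8
8 | 4 | q | 8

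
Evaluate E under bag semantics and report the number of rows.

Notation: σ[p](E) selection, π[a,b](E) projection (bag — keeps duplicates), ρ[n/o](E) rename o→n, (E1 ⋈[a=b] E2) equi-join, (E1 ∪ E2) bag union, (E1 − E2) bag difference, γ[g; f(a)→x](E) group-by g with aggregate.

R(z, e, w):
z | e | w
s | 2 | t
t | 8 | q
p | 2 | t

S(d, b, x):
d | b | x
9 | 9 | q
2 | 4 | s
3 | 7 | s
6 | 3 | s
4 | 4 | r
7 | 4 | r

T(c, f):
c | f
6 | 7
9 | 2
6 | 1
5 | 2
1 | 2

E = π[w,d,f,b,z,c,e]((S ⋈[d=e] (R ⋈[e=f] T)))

Per-node cardinality:
  S → 6
  R → 3
  T → 5
  (R ⋈[e=f] T) → 6
  (S ⋈[d=e] (R ⋈[e=f] T)) → 6
  π[w,d,f,b,z,c,e]((S ⋈[d=e] (R ⋈[e=f] T))) → 6

|E| = 6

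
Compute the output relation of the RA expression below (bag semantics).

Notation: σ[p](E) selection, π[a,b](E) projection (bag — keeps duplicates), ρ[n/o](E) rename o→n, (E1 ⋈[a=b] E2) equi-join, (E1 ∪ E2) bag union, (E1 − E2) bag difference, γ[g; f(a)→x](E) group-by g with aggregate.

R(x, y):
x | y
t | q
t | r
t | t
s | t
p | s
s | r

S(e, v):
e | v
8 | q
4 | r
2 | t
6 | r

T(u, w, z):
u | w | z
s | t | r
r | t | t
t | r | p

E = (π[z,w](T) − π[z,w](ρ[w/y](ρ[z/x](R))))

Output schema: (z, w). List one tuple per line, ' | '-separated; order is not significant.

Per-node cardinality:
  T → 3
  π[z,w](T) → 3
  R → 6
  ρ[z/x](R) → 6
  ρ[w/y](ρ[z/x](R)) → 6
  π[z,w](ρ[w/y](ρ[z/x](R))) → 6
  (π[z,w](T) − π[z,w](ρ[w/y](ρ[z/x](R)))) → 2

== RESULT ==
z | w
p | r
r | t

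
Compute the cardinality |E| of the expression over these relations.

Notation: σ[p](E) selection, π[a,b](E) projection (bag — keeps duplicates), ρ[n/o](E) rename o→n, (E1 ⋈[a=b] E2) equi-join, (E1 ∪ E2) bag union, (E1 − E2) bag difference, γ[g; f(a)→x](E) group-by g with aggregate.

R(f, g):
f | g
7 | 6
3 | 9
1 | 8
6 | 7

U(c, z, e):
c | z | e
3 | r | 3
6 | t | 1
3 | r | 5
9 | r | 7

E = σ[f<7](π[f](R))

Per-node cardinality:
  R → 4
  π[f](R) → 4
  σ[f<7](π[f](R)) → 3

|E| = 3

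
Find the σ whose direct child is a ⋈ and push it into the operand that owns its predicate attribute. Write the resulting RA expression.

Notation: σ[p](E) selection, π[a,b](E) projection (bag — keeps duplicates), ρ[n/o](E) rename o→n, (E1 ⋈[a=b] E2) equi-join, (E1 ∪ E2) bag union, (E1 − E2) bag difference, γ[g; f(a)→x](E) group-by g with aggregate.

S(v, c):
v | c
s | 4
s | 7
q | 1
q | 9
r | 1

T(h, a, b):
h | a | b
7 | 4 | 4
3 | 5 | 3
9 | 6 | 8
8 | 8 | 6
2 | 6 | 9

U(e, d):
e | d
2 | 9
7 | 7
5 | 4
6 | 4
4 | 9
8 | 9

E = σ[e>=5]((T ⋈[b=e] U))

σ filters on e, owned by the right side.
E' = (T ⋈[b=e] σ[e>=5](U))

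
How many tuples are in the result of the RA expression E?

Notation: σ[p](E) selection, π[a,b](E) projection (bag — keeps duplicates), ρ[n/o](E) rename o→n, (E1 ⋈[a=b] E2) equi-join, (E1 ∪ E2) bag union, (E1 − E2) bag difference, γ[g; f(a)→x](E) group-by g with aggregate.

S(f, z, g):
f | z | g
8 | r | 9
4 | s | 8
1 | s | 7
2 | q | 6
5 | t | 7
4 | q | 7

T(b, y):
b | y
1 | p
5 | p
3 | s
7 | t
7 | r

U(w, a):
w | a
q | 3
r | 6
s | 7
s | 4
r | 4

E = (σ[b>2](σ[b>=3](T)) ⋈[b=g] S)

Stepwise |·|:
  T → 5
  σ[b>=3](T) → 4
  σ[b>2](σ[b>=3](T)) → 4
  S → 6
  (σ[b>2](σ[b>=3](T)) ⋈[b=g] S) → 6

|E| = 6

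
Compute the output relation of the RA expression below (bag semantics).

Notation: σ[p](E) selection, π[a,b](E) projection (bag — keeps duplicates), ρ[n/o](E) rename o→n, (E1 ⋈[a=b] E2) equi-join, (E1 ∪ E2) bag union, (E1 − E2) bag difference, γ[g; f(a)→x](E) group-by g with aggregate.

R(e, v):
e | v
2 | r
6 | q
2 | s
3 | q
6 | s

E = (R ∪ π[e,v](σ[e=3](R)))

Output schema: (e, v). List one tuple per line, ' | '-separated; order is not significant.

Stepwise |·|:
  R → 5
  R → 5
  σ[e=3](R) → 1
  π[e,v](σ[e=3](R)) → 1
  (R ∪ π[e,v](σ[e=3](R))) → 6

== RESULT ==
e | v
2 | r
2 | s
3 | q
3 | q
6 | q
6 | s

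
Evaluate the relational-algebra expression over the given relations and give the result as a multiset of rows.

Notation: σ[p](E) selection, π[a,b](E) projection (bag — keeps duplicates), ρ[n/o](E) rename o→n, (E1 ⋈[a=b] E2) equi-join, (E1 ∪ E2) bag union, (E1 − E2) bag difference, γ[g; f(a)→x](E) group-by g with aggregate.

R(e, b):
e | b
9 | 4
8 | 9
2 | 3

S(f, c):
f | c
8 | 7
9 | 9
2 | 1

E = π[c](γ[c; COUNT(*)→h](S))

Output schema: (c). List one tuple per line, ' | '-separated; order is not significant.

Row counts bottom-up:
  S → 3
  γ[c; COUNT(*)→h](S) → 3
  π[c](γ[c; COUNT(*)→h](S)) → 3

== RESULT ==
c
1
7
9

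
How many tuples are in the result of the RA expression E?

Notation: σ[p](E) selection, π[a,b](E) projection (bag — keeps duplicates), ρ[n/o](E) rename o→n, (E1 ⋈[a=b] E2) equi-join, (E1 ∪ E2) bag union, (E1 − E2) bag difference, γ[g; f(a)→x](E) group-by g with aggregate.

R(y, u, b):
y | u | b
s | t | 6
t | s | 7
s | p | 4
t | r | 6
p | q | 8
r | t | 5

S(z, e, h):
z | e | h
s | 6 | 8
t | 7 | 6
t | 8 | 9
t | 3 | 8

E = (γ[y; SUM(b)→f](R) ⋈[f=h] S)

Stepwise |·|:
  R → 6
  γ[y; SUM(b)→f](R) → 4
  S → 4
  (γ[y; SUM(b)→f](R) ⋈[f=h] S) → 2

|E| = 2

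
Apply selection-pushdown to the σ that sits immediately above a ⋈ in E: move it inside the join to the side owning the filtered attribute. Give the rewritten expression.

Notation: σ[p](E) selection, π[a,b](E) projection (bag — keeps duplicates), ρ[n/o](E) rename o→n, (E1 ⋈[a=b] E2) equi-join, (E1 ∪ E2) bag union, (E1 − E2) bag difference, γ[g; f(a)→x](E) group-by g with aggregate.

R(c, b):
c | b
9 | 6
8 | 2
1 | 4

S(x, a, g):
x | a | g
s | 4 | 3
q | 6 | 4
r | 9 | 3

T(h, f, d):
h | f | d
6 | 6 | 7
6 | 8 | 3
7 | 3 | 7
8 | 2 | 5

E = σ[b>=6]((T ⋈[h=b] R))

σ filters on b, owned by the right side.
E' = (T ⋈[h=b] σ[b>=6](R))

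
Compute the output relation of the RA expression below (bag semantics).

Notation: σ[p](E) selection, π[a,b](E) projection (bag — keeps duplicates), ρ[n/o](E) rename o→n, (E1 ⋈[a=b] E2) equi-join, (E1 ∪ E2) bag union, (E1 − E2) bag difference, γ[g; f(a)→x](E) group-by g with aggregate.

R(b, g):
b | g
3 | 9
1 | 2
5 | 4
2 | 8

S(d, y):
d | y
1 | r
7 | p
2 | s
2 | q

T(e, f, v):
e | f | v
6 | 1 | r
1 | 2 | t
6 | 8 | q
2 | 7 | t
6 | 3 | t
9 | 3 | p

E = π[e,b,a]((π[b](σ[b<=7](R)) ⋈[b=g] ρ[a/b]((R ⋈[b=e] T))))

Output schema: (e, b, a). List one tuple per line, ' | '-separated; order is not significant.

Row counts bottom-up:
  R → 4
  σ[b<=7](R) → 4
  π[b](σ[b<=7](R)) → 4
  R → 4
  T → 6
  (R ⋈[b=e] T) → 2
  ρ[a/b]((R ⋈[b=e] T)) → 2
  (π[b](σ[b<=7](R)) ⋈[b=g] ρ[a/b]((R ⋈[b=e] T))) → 1
  π[e,b,a]((π[b](σ[b<=7](R)) ⋈[b=g] ρ[a/b]((R ⋈[b=e] T)))) → 1

== RESULT ==
e | b | a
1 | 2 | 1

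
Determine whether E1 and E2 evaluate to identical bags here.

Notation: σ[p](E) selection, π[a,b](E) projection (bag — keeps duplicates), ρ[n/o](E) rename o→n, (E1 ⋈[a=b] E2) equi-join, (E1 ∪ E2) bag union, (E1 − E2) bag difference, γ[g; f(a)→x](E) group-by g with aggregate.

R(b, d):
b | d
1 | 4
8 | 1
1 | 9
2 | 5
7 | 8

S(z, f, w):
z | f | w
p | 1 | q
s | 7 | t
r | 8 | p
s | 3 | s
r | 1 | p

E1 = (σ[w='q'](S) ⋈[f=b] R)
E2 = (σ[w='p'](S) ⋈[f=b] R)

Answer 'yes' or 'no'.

E1 subexpression sizes:
  S → 5
  σ[w='q'](S) → 1
  R → 5
  (σ[w='q'](S) ⋈[f=b] R) → 2
E2 subexpression sizes:
  S → 5
  σ[w='p'](S) → 2
  R → 5
  (σ[w='p'](S) ⋈[f=b] R) → 3

E1 result:
z | f | w | b | d
p | 1 | q | 1 | 4
p | 1 | q | 1 | 9
E2 result:
z | f | w | b | d
r | 1 | p | 1 | 4
r | 1 | p | 1 | 9
r | 8 | p | 8 | 1
Witness: ('p', 1, 'q', 1, 9) appears 1× in E1 but 0× in E2.

no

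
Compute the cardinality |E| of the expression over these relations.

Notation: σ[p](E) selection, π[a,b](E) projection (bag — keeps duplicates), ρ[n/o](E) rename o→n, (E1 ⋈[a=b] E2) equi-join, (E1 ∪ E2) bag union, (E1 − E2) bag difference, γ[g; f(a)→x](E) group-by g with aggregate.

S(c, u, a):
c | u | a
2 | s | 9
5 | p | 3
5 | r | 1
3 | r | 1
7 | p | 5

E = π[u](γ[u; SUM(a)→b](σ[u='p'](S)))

Per-node cardinality:
  S → 5
  σ[u='p'](S) → 2
  γ[u; SUM(a)→b](σ[u='p'](S)) → 1
  π[u](γ[u; SUM(a)→b](σ[u='p'](S))) → 1

|E| = 1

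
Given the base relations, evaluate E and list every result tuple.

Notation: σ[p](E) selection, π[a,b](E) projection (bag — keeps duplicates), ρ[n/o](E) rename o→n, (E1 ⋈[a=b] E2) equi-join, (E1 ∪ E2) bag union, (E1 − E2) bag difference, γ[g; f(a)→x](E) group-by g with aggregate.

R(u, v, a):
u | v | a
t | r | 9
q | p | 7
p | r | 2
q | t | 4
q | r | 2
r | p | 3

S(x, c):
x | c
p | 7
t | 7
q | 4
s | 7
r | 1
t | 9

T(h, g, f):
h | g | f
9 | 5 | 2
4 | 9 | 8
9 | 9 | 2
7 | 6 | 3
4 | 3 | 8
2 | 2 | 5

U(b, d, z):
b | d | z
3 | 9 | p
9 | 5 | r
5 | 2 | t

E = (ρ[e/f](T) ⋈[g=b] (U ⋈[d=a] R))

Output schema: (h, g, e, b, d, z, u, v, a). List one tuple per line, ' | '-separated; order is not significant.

Per-node cardinality:
  T → 6
  ρ[e/f](T) → 6
  U → 3
  R → 6
  (U ⋈[d=a] R) → 3
  (ρ[e/f](T) ⋈[g=b] (U ⋈[d=a] R)) → 3

== RESULT ==
h | g | e | b | d | z | u | v | a
4 | 3 | 8 | 3 | 9 | p | t | r | 9
9 | 5 | 2 | 5 | 2 | t | p | r | 2
9 | 5 | 2 | 5 | 2 | t | q | r | 2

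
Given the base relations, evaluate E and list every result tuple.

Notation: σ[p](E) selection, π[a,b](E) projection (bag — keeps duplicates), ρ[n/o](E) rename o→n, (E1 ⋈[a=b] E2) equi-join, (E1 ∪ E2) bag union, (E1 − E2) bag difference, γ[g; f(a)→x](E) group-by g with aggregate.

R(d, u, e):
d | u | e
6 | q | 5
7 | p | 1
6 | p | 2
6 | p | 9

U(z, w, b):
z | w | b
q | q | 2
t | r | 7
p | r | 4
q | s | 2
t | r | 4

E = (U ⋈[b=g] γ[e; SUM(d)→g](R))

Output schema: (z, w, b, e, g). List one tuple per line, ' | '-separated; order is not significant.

Stepwise |·|:
  U → 5
  R → 4
  γ[e; SUM(d)→g](R) → 4
  (U ⋈[b=g] γ[e; SUM(d)→g](R)) → 1

== RESULT ==
z | w | b | e | g
t | r | 7 | 1 | 7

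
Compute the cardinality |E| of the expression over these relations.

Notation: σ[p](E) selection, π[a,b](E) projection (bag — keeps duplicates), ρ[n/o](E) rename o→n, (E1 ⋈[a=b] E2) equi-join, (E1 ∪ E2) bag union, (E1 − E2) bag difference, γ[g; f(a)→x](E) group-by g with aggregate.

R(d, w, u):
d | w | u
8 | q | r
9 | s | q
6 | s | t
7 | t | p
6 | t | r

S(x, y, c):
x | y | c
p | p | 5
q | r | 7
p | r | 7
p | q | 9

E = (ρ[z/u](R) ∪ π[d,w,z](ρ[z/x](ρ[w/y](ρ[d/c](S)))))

Row counts bottom-up:
  R → 5
  ρ[z/u](R) → 5
  S → 4
  ρ[d/c](S) → 4
  ρ[w/y](ρ[d/c](S)) → 4
  ρ[z/x](ρ[w/y](ρ[d/c](S))) → 4
  π[d,w,z](ρ[z/x](ρ[w/y](ρ[d/c](S)))) → 4
  (ρ[z/u](R) ∪ π[d,w,z](ρ[z/x](ρ[w/y](ρ[d/c](S))))) → 9

|E| = 9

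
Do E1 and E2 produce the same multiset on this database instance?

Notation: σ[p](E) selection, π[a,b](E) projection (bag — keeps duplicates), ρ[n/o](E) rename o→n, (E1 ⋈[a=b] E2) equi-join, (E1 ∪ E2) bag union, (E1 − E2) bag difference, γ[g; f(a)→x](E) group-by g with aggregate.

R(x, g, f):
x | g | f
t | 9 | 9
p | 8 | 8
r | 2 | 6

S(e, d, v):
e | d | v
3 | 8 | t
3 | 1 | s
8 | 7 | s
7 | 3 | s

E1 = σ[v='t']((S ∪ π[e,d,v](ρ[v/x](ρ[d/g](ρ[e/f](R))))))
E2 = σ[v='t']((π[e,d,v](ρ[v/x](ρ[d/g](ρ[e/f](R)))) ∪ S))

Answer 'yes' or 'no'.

E1 subexpression sizes:
  S → 4
  R → 3
  ρ[e/f](R) → 3
  ρ[d/g](ρ[e/f](R)) → 3
  ρ[v/x](ρ[d/g](ρ[e/f](R))) → 3
  π[e,d,v](ρ[v/x](ρ[d/g](ρ[e/f](R)))) → 3
  (S ∪ π[e,d,v](ρ[v/x](ρ[d/g](ρ[e/f](R))))) → 7
  σ[v='t']((S ∪ π[e,d,v](ρ[v/x](ρ[d/g](ρ[e/f](R)))))) → 2
E2 subexpression sizes:
  R → 3
  ρ[e/f](R) → 3
  ρ[d/g](ρ[e/f](R)) → 3
  ρ[v/x](ρ[d/g](ρ[e/f](R))) → 3
  π[e,d,v](ρ[v/x](ρ[d/g](ρ[e/f](R)))) → 3
  S → 4
  (π[e,d,v](ρ[v/x](ρ[d/g](ρ[e/f](R)))) ∪ S) → 7
  σ[v='t']((π[e,d,v](ρ[v/x](ρ[d/g](ρ[e/f](R)))) ∪ S)) → 2

E1 and E2 produce the same multiset:
e | d | v
3 | 8 | t
9 | 9 | t

yes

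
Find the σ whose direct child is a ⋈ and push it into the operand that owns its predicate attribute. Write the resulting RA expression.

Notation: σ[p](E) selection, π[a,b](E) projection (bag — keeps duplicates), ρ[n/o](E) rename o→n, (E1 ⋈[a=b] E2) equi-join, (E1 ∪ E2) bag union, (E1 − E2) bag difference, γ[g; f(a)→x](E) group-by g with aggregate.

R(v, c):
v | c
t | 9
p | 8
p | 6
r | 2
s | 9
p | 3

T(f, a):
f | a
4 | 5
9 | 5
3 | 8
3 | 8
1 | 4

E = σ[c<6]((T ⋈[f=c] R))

σ filters on c, owned by the right side.
E' = (T ⋈[f=c] σ[c<6](R))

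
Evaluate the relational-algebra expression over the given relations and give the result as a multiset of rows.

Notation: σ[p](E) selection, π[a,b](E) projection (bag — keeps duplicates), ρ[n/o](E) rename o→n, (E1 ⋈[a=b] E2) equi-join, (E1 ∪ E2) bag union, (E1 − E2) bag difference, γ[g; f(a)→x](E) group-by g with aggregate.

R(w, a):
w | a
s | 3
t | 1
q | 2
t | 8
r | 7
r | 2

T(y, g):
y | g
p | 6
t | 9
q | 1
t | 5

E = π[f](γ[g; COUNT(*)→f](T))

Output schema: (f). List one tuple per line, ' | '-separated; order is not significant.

Per-node cardinality:
  T → 4
  γ[g; COUNT(*)→f](T) → 4
  π[f](γ[g; COUNT(*)→f](T)) → 4

== RESULT ==
f
1
1
1
1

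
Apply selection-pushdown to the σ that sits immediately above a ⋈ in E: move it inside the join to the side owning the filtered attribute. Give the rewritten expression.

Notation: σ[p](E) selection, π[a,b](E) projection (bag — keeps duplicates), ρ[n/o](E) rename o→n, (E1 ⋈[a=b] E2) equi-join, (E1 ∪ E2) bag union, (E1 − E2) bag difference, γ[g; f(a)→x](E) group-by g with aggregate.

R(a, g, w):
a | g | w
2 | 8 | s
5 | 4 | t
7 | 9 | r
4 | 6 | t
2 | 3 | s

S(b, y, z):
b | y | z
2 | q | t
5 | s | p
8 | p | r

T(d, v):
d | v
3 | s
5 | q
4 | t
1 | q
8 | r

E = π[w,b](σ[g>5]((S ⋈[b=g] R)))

σ filters on g, owned by the right side.
E' = π[w,b]((S ⋈[b=g] σ[g>5](R)))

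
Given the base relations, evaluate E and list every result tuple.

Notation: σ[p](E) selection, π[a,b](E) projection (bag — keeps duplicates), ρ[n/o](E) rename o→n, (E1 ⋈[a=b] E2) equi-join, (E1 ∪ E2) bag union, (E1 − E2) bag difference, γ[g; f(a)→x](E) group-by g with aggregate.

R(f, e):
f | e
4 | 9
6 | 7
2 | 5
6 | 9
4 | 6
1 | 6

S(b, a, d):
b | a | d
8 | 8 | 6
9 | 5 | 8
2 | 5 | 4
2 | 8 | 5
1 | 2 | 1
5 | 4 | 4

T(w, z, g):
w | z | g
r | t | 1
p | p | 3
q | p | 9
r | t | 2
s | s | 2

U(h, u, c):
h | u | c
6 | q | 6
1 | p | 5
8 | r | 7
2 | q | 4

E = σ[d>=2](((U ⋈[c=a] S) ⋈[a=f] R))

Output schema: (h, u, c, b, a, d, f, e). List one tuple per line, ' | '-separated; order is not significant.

Per-node cardinality:
  U → 4
  S → 6
  (U ⋈[c=a] S) → 3
  R → 6
  ((U ⋈[c=a] S) ⋈[a=f] R) → 2
  σ[d>=2](((U ⋈[c=a] S) ⋈[a=f] R)) → 2

== RESULT ==
h | u | c | b | a | d | f | e
2 | q | 4 | 5 | 4 | 4 | 4 | 6
2 | q | 4 | 5 | 4 | 4 | 4 | 9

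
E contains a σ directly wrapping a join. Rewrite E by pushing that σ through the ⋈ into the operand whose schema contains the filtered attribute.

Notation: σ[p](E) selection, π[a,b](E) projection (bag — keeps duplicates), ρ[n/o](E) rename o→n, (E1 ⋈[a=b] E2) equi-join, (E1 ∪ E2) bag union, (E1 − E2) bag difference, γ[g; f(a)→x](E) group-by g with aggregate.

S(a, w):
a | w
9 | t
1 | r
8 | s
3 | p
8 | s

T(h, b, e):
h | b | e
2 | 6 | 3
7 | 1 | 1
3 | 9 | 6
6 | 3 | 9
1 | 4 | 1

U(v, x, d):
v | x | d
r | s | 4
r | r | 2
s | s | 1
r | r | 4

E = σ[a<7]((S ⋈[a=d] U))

σ filters on a, owned by the left side.
E' = (σ[a<7](S) ⋈[a=d] U)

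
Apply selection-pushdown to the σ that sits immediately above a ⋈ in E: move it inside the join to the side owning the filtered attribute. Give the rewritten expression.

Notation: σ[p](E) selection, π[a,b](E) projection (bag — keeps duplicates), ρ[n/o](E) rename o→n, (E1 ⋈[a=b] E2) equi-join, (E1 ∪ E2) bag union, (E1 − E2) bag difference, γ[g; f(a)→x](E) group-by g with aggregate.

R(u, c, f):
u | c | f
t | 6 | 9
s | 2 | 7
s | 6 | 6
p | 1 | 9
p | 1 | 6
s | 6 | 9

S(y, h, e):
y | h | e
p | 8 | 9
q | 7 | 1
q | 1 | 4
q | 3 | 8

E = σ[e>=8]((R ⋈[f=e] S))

σ filters on e, owned by the right side.
E' = (R ⋈[f=e] σ[e>=8](S))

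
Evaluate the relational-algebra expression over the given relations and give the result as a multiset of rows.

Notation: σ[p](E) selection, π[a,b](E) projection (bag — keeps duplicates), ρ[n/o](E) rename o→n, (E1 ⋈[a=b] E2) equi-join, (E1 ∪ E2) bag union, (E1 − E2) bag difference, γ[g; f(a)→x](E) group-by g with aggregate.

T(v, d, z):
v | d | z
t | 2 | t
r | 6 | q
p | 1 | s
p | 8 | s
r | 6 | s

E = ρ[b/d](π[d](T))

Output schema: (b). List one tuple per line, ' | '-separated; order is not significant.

Row counts bottom-up:
  T → 5
  π[d](T) → 5
  ρ[b/d](π[d](T)) → 5

== RESULT ==
b
1
2
6
6
8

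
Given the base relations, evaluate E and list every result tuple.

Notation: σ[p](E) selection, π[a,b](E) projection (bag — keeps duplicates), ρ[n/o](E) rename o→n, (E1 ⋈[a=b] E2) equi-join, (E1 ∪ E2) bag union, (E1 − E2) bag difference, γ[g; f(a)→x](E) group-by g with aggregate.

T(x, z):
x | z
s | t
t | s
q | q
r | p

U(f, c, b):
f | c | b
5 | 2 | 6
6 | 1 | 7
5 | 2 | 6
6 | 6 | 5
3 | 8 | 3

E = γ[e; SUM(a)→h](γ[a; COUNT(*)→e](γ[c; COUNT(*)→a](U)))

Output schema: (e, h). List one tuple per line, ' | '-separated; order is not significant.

Per-node cardinality:
  U → 5
  γ[c; COUNT(*)→a](U) → 4
  γ[a; COUNT(*)→e](γ[c; COUNT(*)→a](U)) → 2
  γ[e; SUM(a)→h](γ[a; COUNT(*)→e](γ[c; COUNT(*)→a](U))) → 2

== RESULT ==
e | h
1 | 2
3 | 1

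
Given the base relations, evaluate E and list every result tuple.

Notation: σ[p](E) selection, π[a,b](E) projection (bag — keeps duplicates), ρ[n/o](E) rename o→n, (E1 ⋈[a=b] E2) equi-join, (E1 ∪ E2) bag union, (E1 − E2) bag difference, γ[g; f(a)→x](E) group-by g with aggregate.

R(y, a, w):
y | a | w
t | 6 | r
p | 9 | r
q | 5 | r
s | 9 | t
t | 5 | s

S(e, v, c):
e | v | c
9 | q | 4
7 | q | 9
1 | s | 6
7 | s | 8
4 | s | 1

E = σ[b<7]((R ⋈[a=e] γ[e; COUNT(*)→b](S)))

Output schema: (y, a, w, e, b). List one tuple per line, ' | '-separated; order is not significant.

Per-node cardinality:
  R → 5
  S → 5
  γ[e; COUNT(*)→b](S) → 4
  (R ⋈[a=e] γ[e; COUNT(*)→b](S)) → 2
  σ[b<7]((R ⋈[a=e] γ[e; COUNT(*)→b](S))) → 2

== RESULT ==
y | a | w | e | b
p | 9 | r | 9 | 1
s | 9 | t | 9 | 1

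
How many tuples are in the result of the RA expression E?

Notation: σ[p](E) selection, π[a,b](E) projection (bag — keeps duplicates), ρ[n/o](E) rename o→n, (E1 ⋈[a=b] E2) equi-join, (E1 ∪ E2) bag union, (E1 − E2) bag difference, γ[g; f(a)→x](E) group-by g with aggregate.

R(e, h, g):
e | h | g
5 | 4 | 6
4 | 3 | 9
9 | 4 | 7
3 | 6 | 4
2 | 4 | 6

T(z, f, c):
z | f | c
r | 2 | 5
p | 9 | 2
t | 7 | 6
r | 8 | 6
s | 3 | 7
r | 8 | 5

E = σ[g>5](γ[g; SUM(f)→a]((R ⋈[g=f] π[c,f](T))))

Subexpression sizes:
  R → 5
  T → 6
  π[c,f](T) → 6
  (R ⋈[g=f] π[c,f](T)) → 2
  γ[g; SUM(f)→a]((R ⋈[g=f] π[c,f](T))) → 2
  σ[g>5](γ[g; SUM(f)→a]((R ⋈[g=f] π[c,f](T)))) → 2

|E| = 2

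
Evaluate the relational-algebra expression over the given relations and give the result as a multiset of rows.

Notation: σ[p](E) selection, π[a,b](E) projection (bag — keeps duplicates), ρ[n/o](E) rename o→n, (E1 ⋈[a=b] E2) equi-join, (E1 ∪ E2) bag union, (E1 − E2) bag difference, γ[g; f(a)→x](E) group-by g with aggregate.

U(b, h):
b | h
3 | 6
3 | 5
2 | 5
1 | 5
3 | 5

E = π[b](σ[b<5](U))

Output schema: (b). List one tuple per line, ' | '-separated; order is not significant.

Subexpression sizes:
  U → 5
  σ[b<5](U) → 5
  π[b](σ[b<5](U)) → 5

== RESULT ==
b
1
2
3
3
3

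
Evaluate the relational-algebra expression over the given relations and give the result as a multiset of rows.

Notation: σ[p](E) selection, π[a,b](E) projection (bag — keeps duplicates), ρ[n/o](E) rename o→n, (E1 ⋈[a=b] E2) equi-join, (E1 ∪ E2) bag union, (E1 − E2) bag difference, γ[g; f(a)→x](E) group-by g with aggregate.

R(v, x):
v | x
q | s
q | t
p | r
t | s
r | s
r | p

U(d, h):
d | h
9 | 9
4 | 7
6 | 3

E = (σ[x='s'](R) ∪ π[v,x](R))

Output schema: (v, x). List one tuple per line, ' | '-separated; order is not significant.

Stepwise |·|:
  R → 6
  σ[x='s'](R) → 3
  R → 6
  π[v,x](R) → 6
  (σ[x='s'](R) ∪ π[v,x](R)) → 9

== RESULT ==
v | x
p | r
q | s
q | s
q | t
r | p
r | s
r | s
t | s
t | s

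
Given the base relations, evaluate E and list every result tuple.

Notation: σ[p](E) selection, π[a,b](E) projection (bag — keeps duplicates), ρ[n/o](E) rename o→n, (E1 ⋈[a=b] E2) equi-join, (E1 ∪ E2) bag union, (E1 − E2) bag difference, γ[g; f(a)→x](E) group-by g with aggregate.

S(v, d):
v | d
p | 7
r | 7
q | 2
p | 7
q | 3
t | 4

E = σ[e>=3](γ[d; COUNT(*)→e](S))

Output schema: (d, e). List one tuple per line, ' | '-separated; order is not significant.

Per-node cardinality:
  S → 6
  γ[d; COUNT(*)→e](S) → 4
  σ[e>=3](γ[d; COUNT(*)→e](S)) → 1

== RESULT ==
d | e
7 | 3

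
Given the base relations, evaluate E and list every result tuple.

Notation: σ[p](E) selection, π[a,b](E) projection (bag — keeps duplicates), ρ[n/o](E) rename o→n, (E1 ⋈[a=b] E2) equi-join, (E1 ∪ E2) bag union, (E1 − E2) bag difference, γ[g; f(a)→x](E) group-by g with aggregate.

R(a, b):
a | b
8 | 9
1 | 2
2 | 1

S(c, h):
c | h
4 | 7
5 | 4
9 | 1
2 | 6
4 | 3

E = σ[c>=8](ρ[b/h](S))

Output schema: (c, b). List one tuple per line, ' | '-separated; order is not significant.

Row counts bottom-up:
  S → 5
  ρ[b/h](S) → 5
  σ[c>=8](ρ[b/h](S)) → 1

== RESULT ==
c | b
9 | 1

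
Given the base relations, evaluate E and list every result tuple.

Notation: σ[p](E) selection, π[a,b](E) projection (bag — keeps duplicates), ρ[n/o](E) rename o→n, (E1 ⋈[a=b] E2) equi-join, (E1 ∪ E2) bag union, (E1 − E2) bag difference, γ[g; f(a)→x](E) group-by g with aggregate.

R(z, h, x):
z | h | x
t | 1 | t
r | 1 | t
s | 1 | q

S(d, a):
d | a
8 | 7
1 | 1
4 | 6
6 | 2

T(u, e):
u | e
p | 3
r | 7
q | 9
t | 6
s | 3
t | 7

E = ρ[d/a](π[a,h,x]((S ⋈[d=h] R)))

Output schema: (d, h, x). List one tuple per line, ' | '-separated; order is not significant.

Row counts bottom-up:
  S → 4
  R → 3
  (S ⋈[d=h] R) → 3
  π[a,h,x]((S ⋈[d=h] R)) → 3
  ρ[d/a](π[a,h,x]((S ⋈[d=h] R))) → 3

== RESULT ==
d | h | x
1 | 1 | q
1 | 1 | t
1 | 1 | t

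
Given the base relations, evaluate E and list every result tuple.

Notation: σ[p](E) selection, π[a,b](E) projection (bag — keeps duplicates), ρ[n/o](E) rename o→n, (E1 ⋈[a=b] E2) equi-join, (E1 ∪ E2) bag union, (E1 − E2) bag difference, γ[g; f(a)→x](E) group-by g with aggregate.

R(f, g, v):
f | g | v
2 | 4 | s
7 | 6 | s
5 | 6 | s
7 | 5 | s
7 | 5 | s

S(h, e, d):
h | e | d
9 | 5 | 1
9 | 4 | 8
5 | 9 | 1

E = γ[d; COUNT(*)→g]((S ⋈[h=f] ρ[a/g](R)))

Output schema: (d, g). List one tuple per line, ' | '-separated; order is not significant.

Row counts bottom-up:
  S → 3
  R → 5
  ρ[a/g](R) → 5
  (S ⋈[h=f] ρ[a/g](R)) → 1
  γ[d; COUNT(*)→g]((S ⋈[h=f] ρ[a/g](R))) → 1

== RESULT ==
d | g
1 | 1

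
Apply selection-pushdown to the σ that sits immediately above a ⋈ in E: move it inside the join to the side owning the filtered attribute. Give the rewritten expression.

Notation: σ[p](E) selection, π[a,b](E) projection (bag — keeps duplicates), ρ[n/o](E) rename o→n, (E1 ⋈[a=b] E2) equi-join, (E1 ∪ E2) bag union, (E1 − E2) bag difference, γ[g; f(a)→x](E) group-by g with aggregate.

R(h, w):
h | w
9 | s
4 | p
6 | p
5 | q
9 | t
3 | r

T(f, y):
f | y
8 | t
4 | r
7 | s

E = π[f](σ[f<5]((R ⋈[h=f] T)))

σ filters on f, owned by the right side.
E' = π[f]((R ⋈[h=f] σ[f<5](T)))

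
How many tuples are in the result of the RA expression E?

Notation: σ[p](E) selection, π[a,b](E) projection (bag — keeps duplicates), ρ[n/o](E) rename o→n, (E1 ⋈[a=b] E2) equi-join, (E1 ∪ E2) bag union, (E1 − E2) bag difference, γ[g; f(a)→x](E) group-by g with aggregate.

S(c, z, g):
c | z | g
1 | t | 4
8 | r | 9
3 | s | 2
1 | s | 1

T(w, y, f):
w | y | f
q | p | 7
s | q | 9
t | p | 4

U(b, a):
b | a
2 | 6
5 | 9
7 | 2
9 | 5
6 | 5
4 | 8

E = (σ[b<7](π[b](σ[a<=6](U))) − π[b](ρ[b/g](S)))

Stepwise |·|:
  U → 6
  σ[a<=6](U) → 4
  π[b](σ[a<=6](U)) → 4
  σ[b<7](π[b](σ[a<=6](U))) → 2
  S → 4
  ρ[b/g](S) → 4
  π[b](ρ[b/g](S)) → 4
  (σ[b<7](π[b](σ[a<=6](U))) − π[b](ρ[b/g](S))) → 1

|E| = 1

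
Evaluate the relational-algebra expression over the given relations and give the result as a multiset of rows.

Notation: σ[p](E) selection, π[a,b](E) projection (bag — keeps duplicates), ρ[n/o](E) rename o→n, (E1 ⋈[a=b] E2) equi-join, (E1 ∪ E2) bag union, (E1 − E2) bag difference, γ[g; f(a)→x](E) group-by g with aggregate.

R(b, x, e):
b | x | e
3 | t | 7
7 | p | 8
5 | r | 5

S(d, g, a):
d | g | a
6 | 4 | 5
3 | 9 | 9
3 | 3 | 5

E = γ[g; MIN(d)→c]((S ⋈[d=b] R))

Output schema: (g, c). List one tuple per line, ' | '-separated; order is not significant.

Row counts bottom-up:
  S → 3
  R → 3
  (S ⋈[d=b] R) → 2
  γ[g; MIN(d)→c]((S ⋈[d=b] R)) → 2

== RESULT ==
g | c
3 | 3
9 | 3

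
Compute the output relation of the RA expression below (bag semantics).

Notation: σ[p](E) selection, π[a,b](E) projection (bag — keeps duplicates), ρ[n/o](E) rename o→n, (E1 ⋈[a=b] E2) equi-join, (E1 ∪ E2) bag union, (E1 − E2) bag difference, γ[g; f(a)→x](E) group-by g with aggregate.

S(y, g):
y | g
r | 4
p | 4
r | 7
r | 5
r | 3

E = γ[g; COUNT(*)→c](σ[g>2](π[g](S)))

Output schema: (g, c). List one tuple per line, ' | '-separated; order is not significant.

Subexpression sizes:
  S → 5
  π[g](S) → 5
  σ[g>2](π[g](S)) → 5
  γ[g; COUNT(*)→c](σ[g>2](π[g](S))) → 4

== RESULT ==
g | c
3 | 1
4 | 2
5 | 1
7 | 1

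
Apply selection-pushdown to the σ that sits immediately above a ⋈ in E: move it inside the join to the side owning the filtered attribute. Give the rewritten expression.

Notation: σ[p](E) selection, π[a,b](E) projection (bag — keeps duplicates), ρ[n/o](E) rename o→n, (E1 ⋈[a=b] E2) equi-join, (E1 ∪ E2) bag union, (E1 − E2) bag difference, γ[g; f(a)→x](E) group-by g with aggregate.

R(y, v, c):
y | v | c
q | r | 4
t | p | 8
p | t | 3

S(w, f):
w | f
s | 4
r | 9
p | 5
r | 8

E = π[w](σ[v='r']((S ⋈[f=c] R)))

σ filters on v, owned by the right side.
E' = π[w]((S ⋈[f=c] σ[v='r'](R)))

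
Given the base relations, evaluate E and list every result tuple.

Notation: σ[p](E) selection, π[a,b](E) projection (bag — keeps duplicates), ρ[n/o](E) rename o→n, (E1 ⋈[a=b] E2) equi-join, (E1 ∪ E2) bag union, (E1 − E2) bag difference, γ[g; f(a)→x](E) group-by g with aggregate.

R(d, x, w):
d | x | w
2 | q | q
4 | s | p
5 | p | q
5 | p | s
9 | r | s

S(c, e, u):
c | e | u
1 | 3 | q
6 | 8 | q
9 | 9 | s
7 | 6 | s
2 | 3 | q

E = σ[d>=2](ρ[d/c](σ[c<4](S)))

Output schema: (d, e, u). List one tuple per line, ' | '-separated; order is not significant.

Stepwise |·|:
  S → 5
  σ[c<4](S) → 2
  ρ[d/c](σ[c<4](S)) → 2
  σ[d>=2](ρ[d/c](σ[c<4](S))) → 1

== RESULT ==
d | e | u
2 | 3 | q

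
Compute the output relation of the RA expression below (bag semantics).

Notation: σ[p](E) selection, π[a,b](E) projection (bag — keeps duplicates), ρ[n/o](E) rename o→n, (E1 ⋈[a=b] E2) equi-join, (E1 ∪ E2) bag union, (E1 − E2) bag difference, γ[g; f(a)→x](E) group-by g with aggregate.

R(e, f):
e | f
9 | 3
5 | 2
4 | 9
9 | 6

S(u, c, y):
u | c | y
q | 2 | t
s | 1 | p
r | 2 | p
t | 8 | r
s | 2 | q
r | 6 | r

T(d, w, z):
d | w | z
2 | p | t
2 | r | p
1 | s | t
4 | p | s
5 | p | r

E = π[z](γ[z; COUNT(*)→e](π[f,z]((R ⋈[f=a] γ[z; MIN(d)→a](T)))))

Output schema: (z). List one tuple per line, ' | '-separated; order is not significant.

Row counts bottom-up:
  R → 4
  T → 5
  γ[z; MIN(d)→a](T) → 4
  (R ⋈[f=a] γ[z; MIN(d)→a](T)) → 1
  π[f,z]((R ⋈[f=a] γ[z; MIN(d)→a](T))) → 1
  γ[z; COUNT(*)→e](π[f,z]((R ⋈[f=a] γ[z; MIN(d)→a](T)))) → 1
  π[z](γ[z; COUNT(*)→e](π[f,z]((R ⋈[f=a] γ[z; MIN(d)→a](T))))) → 1

== RESULT ==
z
p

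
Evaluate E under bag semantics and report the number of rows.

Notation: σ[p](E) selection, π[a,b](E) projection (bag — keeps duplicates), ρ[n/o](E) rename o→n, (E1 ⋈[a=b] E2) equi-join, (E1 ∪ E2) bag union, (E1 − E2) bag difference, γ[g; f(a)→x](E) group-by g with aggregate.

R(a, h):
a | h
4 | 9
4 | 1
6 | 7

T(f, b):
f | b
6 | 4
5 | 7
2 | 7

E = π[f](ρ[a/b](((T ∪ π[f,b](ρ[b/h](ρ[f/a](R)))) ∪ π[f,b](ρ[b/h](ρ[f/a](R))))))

Stepwise |·|:
  T → 3
  R → 3
  ρ[f/a](R) → 3
  ρ[b/h](ρ[f/a](R)) → 3
  π[f,b](ρ[b/h](ρ[f/a](R))) → 3
  (T ∪ π[f,b](ρ[b/h](ρ[f/a](R)))) → 6
  R → 3
  ρ[f/a](R) → 3
  ρ[b/h](ρ[f/a](R)) → 3
  π[f,b](ρ[b/h](ρ[f/a](R))) → 3
  ((T ∪ π[f,b](ρ[b/h](ρ[f/a](R)))) ∪ π[f,b](ρ[b/h](ρ[f/a](R)))) → 9
  ρ[a/b](((T ∪ π[f,b](ρ[b/h](ρ[f/a](R)))) ∪ π[f,b](ρ[b/h](ρ[f/a](R))))) → 9
  π[f](ρ[a/b](((T ∪ π[f,b](ρ[b/h](ρ[f/a](R)))) ∪ π[f,b](ρ[b/h](ρ[f/a](R)))))) → 9

|E| = 9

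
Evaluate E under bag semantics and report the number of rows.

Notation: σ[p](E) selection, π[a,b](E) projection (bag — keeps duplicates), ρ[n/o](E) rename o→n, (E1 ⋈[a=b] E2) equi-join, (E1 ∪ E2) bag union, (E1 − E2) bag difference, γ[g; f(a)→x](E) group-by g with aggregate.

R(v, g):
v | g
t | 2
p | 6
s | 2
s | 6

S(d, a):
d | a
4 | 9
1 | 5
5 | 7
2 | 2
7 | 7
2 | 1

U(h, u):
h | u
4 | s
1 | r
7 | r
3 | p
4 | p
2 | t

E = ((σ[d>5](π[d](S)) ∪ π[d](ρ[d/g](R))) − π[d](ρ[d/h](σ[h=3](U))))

Row counts bottom-up:
  S → 6
  π[d](S) → 6
  σ[d>5](π[d](S)) → 1
  R → 4
  ρ[d/g](R) → 4
  π[d](ρ[d/g](R)) → 4
  (σ[d>5](π[d](S)) ∪ π[d](ρ[d/g](R))) → 5
  U → 6
  σ[h=3](U) → 1
  ρ[d/h](σ[h=3](U)) → 1
  π[d](ρ[d/h](σ[h=3](U))) → 1
  ((σ[d>5](π[d](S)) ∪ π[d](ρ[d/g](R))) − π[d](ρ[d/h](σ[h=3](U)))) → 5

|E| = 5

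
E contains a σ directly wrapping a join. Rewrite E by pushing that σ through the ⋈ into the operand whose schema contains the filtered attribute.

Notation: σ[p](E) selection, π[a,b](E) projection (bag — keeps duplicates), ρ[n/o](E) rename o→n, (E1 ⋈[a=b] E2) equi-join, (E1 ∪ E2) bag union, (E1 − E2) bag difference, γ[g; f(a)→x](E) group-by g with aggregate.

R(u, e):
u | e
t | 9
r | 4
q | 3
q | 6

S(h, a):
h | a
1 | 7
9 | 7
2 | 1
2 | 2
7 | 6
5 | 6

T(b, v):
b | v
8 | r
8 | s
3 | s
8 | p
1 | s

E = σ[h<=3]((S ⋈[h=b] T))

σ filters on h, owned by the left side.
E' = (σ[h<=3](S) ⋈[h=b] T)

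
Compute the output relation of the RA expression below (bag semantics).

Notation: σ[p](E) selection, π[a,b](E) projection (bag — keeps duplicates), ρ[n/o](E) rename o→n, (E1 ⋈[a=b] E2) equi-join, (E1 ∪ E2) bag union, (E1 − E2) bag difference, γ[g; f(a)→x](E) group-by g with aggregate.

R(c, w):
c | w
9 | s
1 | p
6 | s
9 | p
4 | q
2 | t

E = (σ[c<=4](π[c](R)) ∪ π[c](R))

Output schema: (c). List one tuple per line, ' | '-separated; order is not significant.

Row counts bottom-up:
  R → 6
  π[c](R) → 6
  σ[c<=4](π[c](R)) → 3
  R → 6
  π[c](R) → 6
  (σ[c<=4](π[c](R)) ∪ π[c](R)) → 9

== RESULT ==
c
1
1
2
2
4
4
6
9
9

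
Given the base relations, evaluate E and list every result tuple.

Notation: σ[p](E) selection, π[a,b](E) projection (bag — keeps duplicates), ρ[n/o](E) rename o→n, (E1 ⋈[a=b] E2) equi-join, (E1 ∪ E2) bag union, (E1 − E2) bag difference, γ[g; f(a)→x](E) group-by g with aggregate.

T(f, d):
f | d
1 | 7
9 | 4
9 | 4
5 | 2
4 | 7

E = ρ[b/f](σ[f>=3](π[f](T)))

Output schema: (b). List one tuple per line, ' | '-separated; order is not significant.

Stepwise |·|:
  T → 5
  π[f](T) → 5
  σ[f>=3](π[f](T)) → 4
  ρ[b/f](σ[f>=3](π[f](T))) → 4

== RESULT ==
b
4
5
9
9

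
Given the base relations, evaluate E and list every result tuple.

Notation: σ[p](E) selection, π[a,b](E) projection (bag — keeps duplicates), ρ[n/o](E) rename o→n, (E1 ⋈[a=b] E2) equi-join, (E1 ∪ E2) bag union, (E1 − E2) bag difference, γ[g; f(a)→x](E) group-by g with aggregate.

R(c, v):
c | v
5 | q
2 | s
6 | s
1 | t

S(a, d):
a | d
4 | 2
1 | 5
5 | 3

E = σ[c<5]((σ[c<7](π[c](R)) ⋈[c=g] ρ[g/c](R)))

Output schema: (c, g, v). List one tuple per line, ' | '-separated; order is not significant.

Per-node cardinality:
  R → 4
  π[c](R) → 4
  σ[c<7](π[c](R)) → 4
  R → 4
  ρ[g/c](R) → 4
  (σ[c<7](π[c](R)) ⋈[c=g] ρ[g/c](R)) → 4
  σ[c<5]((σ[c<7](π[c](R)) ⋈[c=g] ρ[g/c](R))) → 2

== RESULT ==
c | g | v
1 | 1 | t
2 | 2 | s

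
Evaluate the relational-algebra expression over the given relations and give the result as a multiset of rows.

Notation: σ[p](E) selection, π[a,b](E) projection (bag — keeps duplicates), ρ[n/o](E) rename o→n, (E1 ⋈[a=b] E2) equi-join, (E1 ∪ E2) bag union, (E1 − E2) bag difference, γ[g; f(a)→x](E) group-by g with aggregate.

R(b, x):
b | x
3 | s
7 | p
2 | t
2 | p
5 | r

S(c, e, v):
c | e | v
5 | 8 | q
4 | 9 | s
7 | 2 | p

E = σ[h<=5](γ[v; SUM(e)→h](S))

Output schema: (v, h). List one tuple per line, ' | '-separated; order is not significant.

Stepwise |·|:
  S → 3
  γ[v; SUM(e)→h](S) → 3
  σ[h<=5](γ[v; SUM(e)→h](S)) → 1

== RESULT ==
v | h
p | 2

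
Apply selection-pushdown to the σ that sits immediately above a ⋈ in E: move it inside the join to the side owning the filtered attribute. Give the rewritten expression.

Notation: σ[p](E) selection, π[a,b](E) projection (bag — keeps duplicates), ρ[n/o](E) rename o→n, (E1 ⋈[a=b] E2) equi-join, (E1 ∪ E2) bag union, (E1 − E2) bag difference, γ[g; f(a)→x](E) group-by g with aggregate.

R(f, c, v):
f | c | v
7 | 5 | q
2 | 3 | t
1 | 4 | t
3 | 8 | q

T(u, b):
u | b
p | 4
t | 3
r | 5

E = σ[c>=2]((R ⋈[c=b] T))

σ filters on c, owned by the left side.
E' = (σ[c>=2](R) ⋈[c=b] T)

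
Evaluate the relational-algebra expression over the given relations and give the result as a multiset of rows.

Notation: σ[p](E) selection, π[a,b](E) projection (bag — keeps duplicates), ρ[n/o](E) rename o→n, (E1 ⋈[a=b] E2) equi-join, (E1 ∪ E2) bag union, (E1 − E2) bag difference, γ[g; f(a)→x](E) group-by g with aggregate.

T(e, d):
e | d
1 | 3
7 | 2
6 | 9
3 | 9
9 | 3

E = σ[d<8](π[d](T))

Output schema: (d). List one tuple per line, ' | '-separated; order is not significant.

Per-node cardinality:
  T → 5
  π[d](T) → 5
  σ[d<8](π[d](T)) → 3

== RESULT ==
d
2
3
3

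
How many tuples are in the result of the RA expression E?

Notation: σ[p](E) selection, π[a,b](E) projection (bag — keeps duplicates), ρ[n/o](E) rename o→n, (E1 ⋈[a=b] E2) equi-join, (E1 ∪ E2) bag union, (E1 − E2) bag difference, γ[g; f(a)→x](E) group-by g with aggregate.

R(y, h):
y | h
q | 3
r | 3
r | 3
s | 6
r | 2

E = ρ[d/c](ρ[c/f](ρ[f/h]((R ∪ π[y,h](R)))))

Per-node cardinality:
  R → 5
  R → 5
  π[y,h](R) → 5
  (R ∪ π[y,h](R)) → 10
  ρ[f/h]((R ∪ π[y,h](R))) → 10
  ρ[c/f](ρ[f/h]((R ∪ π[y,h](R)))) → 10
  ρ[d/c](ρ[c/f](ρ[f/h]((R ∪ π[y,h](R))))) → 10

|E| = 10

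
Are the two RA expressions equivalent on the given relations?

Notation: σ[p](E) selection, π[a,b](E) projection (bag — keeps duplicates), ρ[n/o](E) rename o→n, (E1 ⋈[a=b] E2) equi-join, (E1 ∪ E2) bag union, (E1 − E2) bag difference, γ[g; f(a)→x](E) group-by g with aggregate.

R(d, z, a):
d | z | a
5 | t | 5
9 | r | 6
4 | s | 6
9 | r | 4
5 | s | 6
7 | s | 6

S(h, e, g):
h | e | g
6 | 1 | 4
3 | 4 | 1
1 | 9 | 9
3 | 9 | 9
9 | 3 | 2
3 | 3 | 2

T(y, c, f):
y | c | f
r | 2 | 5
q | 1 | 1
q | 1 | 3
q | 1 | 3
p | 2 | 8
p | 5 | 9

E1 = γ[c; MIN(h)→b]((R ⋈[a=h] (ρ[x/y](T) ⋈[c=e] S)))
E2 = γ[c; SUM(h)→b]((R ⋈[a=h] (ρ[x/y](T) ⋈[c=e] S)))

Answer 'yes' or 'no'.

E1 stepwise |·|:
  R → 6
  T → 6
  ρ[x/y](T) → 6
  S → 6
  (ρ[x/y](T) ⋈[c=e] S) → 3
  (R ⋈[a=h] (ρ[x/y](T) ⋈[c=e] S)) → 12
  γ[c; MIN(h)→b]((R ⋈[a=h] (ρ[x/y](T) ⋈[c=e] S))) → 1
E2 stepwise |·|:
  R → 6
  T → 6
  ρ[x/y](T) → 6
  S → 6
  (ρ[x/y](T) ⋈[c=e] S) → 3
  (R ⋈[a=h] (ρ[x/y](T) ⋈[c=e] S)) → 12
  γ[c; SUM(h)→b]((R ⋈[a=h] (ρ[x/y](T) ⋈[c=e] S))) → 1

E1 result:
c | b
1 | 6
E2 result:
c | b
1 | 72
Witness: (1, 6) appears 1× in E1 but 0× in E2.

no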